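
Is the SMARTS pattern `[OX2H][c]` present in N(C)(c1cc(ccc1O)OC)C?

The pattern [OX2H][c] describes a hydroxyl oxygen attached to an aromatic carbon — a phenol.
The molecule carries a hydroxyl group (-OH), whose atoms satisfy every constraint of the query, so the pattern matches.

Yes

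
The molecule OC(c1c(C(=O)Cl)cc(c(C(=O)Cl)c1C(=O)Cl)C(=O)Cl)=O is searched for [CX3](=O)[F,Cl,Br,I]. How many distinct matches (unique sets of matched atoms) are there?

4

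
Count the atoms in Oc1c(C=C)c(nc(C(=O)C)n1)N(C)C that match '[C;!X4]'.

The query [C;!X4] means: aliphatic carbon that does not have four total connections.
Check the 15 heavy atoms by environment: 2× n (aromatic, X2) → no; 4× c (aromatic, X3) → no; 1× O (X2) → no; 3× C (X3) → match; 1× O (X1) → no; 3× C (X4) → no; 1× N (X3) → no.
That gives 3 matching atoms.

3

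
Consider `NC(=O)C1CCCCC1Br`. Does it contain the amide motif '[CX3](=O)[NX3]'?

Yes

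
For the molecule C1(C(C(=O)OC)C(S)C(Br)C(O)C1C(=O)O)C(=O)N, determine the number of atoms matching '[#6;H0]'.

3

The query [#6;H0] means: any carbon with no attached hydrogen.
Check the 19 heavy atoms by environment: 6× C (H1) → no; 1× S (H1) → no; 3× C (H0) → match; 4× O (H0) → no; 1× C (H3) → no; 2× O (H1) → no; 1× Br (H0) → no; 1× N (H2) → no.
That gives 3 matching atoms.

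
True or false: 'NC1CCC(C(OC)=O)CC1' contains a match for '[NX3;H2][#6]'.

True

The pattern [NX3;H2][#6] describes a trivalent nitrogen with two H attached to carbon — a primary amine.
The molecule carries a primary amino group (-NH2), whose atoms satisfy every constraint of the query, so the pattern matches.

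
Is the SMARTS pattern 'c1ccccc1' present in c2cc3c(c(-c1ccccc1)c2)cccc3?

Yes

The pattern c1ccccc1 describes six aromatic carbons in a ring — a benzene ring.
The molecule carries a phenyl ring, whose atoms satisfy every constraint of the query, so the pattern matches.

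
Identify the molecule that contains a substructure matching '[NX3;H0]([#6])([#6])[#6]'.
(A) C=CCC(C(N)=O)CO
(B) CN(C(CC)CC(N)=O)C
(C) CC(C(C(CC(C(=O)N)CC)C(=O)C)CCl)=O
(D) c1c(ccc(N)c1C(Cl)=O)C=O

[NX3;H0]([#6])([#6])[#6] describes a trivalent nitrogen with no H, bonded to three carbons (a tertiary amine).
(A) has a primary amide (-C(=O)NH2) but the amide nitrogen has H2 and only one carbon neighbour.
(B) contains a dimethylamino group (-N(CH3)2), which satisfies every atom and bond constraint.
(C) has a primary amide (-C(=O)NH2) but the amide nitrogen has H2 and only one carbon neighbour.
(D) has a primary amino group (-NH2) but the nitrogen has H2, not H0 with three carbons.
So the answer is (B).

B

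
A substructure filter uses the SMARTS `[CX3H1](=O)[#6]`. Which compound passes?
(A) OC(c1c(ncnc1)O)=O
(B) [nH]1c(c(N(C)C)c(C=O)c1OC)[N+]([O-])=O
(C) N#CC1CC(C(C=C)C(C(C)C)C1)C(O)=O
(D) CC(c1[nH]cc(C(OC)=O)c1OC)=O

B

[CX3H1](=O)[#6] describes an sp2 carbon with one H, double-bonded to O and single-bonded to carbon (an aldehyde).
(A) has a carboxylic acid group (-C(=O)OH) but the carbonyl carbon has H0 and is bonded to O, not H1.
(B) contains an aldehyde (-CHO), which satisfies every atom and bond constraint.
(C) has a carboxylic acid group (-C(=O)OH) but the carbonyl carbon has H0 and is bonded to O, not H1.
(D) has an acetyl/ketone group (-C(=O)CH3) but the carbonyl carbon has H0 (two carbon neighbours), not H1.
So the answer is (B).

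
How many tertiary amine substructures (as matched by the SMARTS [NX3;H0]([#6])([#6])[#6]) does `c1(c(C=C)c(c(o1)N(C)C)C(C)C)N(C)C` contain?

2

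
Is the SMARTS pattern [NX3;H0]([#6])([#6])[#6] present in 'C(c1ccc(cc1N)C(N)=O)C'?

The pattern [NX3;H0]([#6])([#6])[#6] describes a trivalent nitrogen with no H, bonded to three carbons — a tertiary amine.
The closest candidate here is a primary amino group (-NH2), but the nitrogen has H2, not H0 with three carbons. No other fragment satisfies the full query, so there is no match.

No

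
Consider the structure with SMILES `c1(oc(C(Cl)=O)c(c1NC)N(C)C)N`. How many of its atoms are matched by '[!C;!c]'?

The query [!C;!c] means: neither aliphatic nor aromatic carbon — same as [!#6].
Check the 14 heavy atoms by environment: 1× o (aromatic) → match; 4× c (aromatic) → no; 3× N → match; 4× C → no; 1× O → match; 1× Cl → match.
Summing the matching environments: 1 + 3 + 1 + 1 = 6 matching atoms.

6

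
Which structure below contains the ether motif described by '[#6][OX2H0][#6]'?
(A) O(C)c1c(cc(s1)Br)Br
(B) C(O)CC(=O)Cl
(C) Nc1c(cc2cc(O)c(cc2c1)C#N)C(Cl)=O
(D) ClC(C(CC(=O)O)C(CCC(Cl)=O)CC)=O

A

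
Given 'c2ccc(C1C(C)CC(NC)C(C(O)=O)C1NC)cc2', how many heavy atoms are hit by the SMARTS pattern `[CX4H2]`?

The query [CX4H2] means: sp3 carbon (X4) with exactly two hydrogens.
Check the 20 heavy atoms by environment: 5× C (H1, X4) → no; 1× C (H2, X4) → match; 1× C (H0, X3) → no; 1× O (H0, X1) → no; 1× O (H1, X2) → no; 2× N (H1, X3) → no; 3× C (H3, X4) → no; 1× c (aromatic, H0, X3) → no; 5× c (aromatic, H1, X3) → no.
That gives 1 matching atom.

1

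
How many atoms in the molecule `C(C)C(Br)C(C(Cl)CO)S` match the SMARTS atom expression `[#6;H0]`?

The query [#6;H0] means: any carbon with no attached hydrogen.
Check the 10 heavy atoms by environment: 1× C (H3) → no; 2× C (H2) → no; 3× C (H1) → no; 1× O (H1) → no; 1× Br (H0) → no; 1× S (H1) → no; 1× Cl (H0) → no.
No environment satisfies the query, so 0 matching atoms.

0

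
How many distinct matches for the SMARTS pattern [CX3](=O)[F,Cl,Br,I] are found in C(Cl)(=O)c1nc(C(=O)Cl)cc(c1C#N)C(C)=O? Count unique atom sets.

[CX3](=O)[F,Cl,Br,I] is the SMARTS for an acyl halide: a carbonyl carbon bonded to a halogen.
The molecule carries 2 separate instances of an acyl chloride (-C(=O)Cl) meeting every constraint; each maps to a distinct set of atoms, giving 2 matches.

2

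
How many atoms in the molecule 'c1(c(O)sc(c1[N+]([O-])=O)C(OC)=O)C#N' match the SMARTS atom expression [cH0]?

4

The query [cH0] means: aromatic carbon with no attached hydrogen (substituted or ring-fusion).
Check the 15 heavy atoms by environment: 1× s (aromatic, H0) → no; 4× c (aromatic, H0) → match; 2× C (H0) → no; 3× O (H0) → no; 1× C (H3) → no; 1× N (H0) → no; 1× O (H1) → no; 1× N (charge +1, H0) → no; 1× O (charge -1, H0) → no.
That gives 4 matching atoms.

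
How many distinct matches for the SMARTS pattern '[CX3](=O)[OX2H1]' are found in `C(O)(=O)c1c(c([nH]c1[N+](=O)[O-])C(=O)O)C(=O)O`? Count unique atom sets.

[CX3](=O)[OX2H1] is the SMARTS for a carboxylic acid: an sp2 carbon double-bonded to O and single-bonded to an -OH oxygen.
The molecule carries 3 separate instances of a carboxylic acid group (-C(=O)OH) meeting every constraint; each maps to a distinct set of atoms, giving 3 matches.

3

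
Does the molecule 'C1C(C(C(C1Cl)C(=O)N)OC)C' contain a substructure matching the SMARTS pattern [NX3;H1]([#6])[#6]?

The pattern [NX3;H1]([#6])[#6] describes a trivalent nitrogen with one H, bonded to two carbons — a secondary amine.
The closest candidate here is a primary amide (-C(=O)NH2), but the -C(=O)NH2 nitrogen has H2, not H1. No other fragment satisfies the full query, so there is no match.

No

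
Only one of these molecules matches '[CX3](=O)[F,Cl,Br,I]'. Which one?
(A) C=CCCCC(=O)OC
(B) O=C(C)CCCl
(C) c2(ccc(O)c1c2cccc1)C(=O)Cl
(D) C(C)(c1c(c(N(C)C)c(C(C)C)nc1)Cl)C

C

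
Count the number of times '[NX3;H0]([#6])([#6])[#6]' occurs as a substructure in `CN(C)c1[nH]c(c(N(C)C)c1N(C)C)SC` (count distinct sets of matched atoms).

[NX3;H0]([#6])([#6])[#6] is the SMARTS for a tertiary amine: a trivalent nitrogen with no H, bonded to three carbons.
The molecule carries 3 separate instances of a dimethylamino group (-N(CH3)2) meeting every constraint; each maps to a distinct set of atoms, giving 3 matches.

3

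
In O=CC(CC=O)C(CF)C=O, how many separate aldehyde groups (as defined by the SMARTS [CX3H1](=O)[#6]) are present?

[CX3H1](=O)[#6] is the SMARTS for an aldehyde: an sp2 carbon with one H, double-bonded to O and single-bonded to carbon.
The molecule carries 3 separate instances of an aldehyde (-CHO) meeting every constraint; each maps to a distinct set of atoms, giving 3 matches.

3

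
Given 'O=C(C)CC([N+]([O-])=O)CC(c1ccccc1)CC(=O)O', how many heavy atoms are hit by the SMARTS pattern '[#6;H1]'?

7

The query [#6;H1] means: any carbon bearing exactly one hydrogen.
Check the 20 heavy atoms by environment: 3× C (H2) → no; 2× C (H1) → match; 1× c (aromatic, H0) → no; 5× c (aromatic, H1) → match; 1× N (charge +1, H0) → no; 1× O (charge -1, H0) → no; 3× O (H0) → no; 2× C (H0) → no; 1× C (H3) → no; 1× O (H1) → no.
Summing the matching environments: 2 + 5 = 7 matching atoms.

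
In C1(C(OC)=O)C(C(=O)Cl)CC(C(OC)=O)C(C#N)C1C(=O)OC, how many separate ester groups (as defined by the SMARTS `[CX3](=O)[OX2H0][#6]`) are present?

3

[CX3](=O)[OX2H0][#6] is the SMARTS for an ester: a carbonyl carbon bonded to an oxygen that is itself bonded to carbon (no H on that O).
The molecule carries 3 separate instances of a methyl-ester group (-C(=O)OCH3) meeting every constraint; each maps to a distinct set of atoms, giving 3 matches.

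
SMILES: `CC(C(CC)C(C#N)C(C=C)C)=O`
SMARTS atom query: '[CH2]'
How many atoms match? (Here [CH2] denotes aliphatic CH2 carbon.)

2

The query [CH2] means: aliphatic carbon with exactly two hydrogens.
Check the 13 heavy atoms by environment: 3× C (H3) → no; 2× C (H2) → match; 4× C (H1) → no; 2× C (H0) → no; 1× O (H0) → no; 1× N (H0) → no.
That gives 2 matching atoms.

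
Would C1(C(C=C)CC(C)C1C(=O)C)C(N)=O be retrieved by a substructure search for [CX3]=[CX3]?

Yes

The pattern [CX3]=[CX3] describes a non-aromatic C=C double bond between two sp2 carbons — an alkene.
The molecule carries a vinyl group (-CH=CH2), whose atoms satisfy every constraint of the query, so the pattern matches.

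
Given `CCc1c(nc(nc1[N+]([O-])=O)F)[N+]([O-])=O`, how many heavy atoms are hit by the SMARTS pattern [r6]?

The query [r6] means: r6 matches atoms in a six-membered ring.
Check the 15 heavy atoms by environment: 2× n (aromatic, in 6-ring) → match; 4× c (aromatic, in 6-ring) → match; 2× N (charge +1, acyclic) → no; 2× O (charge -1, acyclic) → no; 2× O (acyclic) → no; 2× C (acyclic) → no; 1× F (acyclic) → no.
Summing the matching environments: 2 + 4 = 6 matching atoms.

6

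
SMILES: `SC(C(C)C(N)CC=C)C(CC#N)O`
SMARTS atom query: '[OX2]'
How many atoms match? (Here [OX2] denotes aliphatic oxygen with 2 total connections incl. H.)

1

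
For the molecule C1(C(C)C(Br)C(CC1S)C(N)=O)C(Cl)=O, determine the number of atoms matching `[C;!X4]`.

2

The query [C;!X4] means: aliphatic carbon that does not have four total connections.
Check the 15 heavy atoms by environment: 7× C (X4) → no; 1× S (X2) → no; 2× C (X3) → match; 2× O (X1) → no; 1× Cl (X1) → no; 1× Br (X1) → no; 1× N (X3) → no.
That gives 2 matching atoms.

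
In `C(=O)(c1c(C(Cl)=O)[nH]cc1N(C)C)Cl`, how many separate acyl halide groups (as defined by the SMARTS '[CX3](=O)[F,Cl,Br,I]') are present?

2

[CX3](=O)[F,Cl,Br,I] is the SMARTS for an acyl halide: a carbonyl carbon bonded to a halogen.
The molecule carries 2 separate instances of an acyl chloride (-C(=O)Cl) meeting every constraint; each maps to a distinct set of atoms, giving 2 matches.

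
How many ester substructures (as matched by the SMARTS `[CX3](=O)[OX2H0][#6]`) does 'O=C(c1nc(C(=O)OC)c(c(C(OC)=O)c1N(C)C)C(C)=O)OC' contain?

3

[CX3](=O)[OX2H0][#6] is the SMARTS for an ester: a carbonyl carbon bonded to an oxygen that is itself bonded to carbon (no H on that O).
The molecule carries 3 separate instances of a methyl-ester group (-C(=O)OCH3) meeting every constraint; each maps to a distinct set of atoms, giving 3 matches.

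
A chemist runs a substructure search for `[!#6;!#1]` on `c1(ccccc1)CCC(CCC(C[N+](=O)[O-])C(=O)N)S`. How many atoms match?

6

The query [!#6;!#1] means: not carbon and not hydrogen — any heteroatom.
Check the 20 heavy atoms by environment: 8× C → no; 6× c (aromatic) → no; 1× S → match; 2× O → match; 1× N → match; 1× N (charge +1) → match; 1× O (charge -1) → match.
Summing the matching environments: 1 + 2 + 1 + 1 + 1 = 6 matching atoms.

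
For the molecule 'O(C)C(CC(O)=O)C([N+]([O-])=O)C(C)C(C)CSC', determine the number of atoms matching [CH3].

4

Check the 18 heavy atoms by environment: 2× C (H2) → no; 4× C (H1) → no; 4× C (H3) → match; 1× C (H0) → no; 3× O (H0) → no; 1× O (H1) → no; 1× S (H0) → no; 1× N (charge +1, H0) → no; 1× O (charge -1, H0) → no.
That gives 4 matching atoms.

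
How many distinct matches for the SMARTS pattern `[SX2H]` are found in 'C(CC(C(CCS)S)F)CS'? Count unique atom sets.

3

[SX2H] is the SMARTS for a thiol: an aliphatic sulfur with two connections, one being H.
The molecule carries 3 separate instances of a thiol (-SH) meeting every constraint; each maps to a distinct set of atoms, giving 3 matches.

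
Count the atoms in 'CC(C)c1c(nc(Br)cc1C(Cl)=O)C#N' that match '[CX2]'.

1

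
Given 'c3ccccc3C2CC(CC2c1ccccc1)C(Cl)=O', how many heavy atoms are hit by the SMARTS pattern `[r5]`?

5

Check the 20 heavy atoms by environment: 5× C (in 5-ring) → match; 12× c (aromatic, in 6-ring) → no; 1× C (acyclic) → no; 1× O (acyclic) → no; 1× Cl (acyclic) → no.
That gives 5 matching atoms.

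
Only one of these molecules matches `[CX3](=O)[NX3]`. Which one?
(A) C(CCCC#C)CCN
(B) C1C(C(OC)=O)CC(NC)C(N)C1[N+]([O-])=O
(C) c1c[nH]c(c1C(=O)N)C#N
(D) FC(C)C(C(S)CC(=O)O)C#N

C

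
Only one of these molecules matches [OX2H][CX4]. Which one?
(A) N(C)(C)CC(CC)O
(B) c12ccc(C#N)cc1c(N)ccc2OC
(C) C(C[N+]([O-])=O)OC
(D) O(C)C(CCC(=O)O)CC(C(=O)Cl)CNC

[OX2H][CX4] describes a hydroxyl oxygen bound to an sp3 (X4) carbon (an aliphatic alcohol).
(A) contains a hydroxyl group (-OH), which satisfies every atom and bond constraint.
(B) has a methoxy ether (-OCH3) but the oxygen has H0 (ether), not H1.
(C) has a methoxy ether (-OCH3) but the oxygen has H0 (ether), not H1.
(D) has a carboxylic acid group (-C(=O)OH) but the -OH is on a CX3 carbonyl carbon, not a CX4 carbon.
So the answer is (A).

A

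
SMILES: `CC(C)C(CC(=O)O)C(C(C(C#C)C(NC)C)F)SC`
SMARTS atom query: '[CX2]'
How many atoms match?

The query [CX2] means: C with X2: aliphatic carbon with exactly 2 total connections.
Check the 20 heavy atoms by environment: 12× C (X4) → no; 1× F (X1) → no; 1× S (X2) → no; 1× N (X3) → no; 1× C (X3) → no; 1× O (X1) → no; 1× O (X2) → no; 2× C (X2) → match.
That gives 2 matching atoms.

2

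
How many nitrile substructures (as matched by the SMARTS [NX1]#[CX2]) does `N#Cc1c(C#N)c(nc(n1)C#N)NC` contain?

[NX1]#[CX2] is the SMARTS for a nitrile: a nitrogen triple-bonded to a two-connected carbon.
The molecule carries 3 separate instances of a nitrile (-C#N) meeting every constraint; each maps to a distinct set of atoms, giving 3 matches.

3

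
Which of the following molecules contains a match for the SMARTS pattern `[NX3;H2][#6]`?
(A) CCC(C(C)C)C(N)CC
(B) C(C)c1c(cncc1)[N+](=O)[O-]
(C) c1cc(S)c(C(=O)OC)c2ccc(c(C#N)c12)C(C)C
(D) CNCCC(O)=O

A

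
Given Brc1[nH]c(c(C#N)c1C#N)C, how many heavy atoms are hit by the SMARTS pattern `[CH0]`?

The query [CH0] means: aliphatic carbon with no attached hydrogen.
Check the 11 heavy atoms by environment: 1× n (aromatic, H1) → no; 4× c (aromatic, H0) → no; 1× C (H3) → no; 2× C (H0) → match; 2× N (H0) → no; 1× Br (H0) → no.
That gives 2 matching atoms.

2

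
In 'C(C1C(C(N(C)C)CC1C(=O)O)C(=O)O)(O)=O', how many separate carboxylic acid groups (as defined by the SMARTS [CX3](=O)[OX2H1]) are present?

3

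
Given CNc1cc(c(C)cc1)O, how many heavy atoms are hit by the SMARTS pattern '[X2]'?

1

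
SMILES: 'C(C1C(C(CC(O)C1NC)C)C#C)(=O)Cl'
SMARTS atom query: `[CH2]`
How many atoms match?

1

The query [CH2] means: aliphatic carbon with exactly two hydrogens.
Check the 15 heavy atoms by environment: 6× C (H1) → no; 1× C (H2) → match; 2× C (H0) → no; 1× O (H0) → no; 1× Cl (H0) → no; 1× O (H1) → no; 1× N (H1) → no; 2× C (H3) → no.
That gives 1 matching atom.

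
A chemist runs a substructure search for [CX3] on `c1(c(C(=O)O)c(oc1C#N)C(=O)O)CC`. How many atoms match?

2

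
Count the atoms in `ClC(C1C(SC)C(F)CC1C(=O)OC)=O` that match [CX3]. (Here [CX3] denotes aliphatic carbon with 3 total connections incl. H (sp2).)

The query [CX3] means: C with X3: aliphatic carbon with exactly 3 total connections.
Check the 15 heavy atoms by environment: 7× C (X4) → no; 1× S (X2) → no; 2× C (X3) → match; 2× O (X1) → no; 1× Cl (X1) → no; 1× F (X1) → no; 1× O (X2) → no.
That gives 2 matching atoms.

2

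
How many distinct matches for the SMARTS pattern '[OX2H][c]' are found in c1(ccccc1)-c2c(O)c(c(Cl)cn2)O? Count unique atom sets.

2

[OX2H][c] is the SMARTS for a phenol: a hydroxyl oxygen attached to an aromatic carbon.
The molecule carries 2 separate instances of a hydroxyl group (-OH) meeting every constraint; each maps to a distinct set of atoms, giving 2 matches.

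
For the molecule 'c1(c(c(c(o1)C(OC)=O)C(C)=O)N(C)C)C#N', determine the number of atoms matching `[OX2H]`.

Check the 17 heavy atoms by environment: 1× o (aromatic, H0, X2) → no; 4× c (aromatic, H0, X3) → no; 2× C (H0, X3) → no; 2× O (H0, X1) → no; 1× O (H0, X2) → no; 4× C (H3, X4) → no; 1× C (H0, X2) → no; 1× N (H0, X1) → no; 1× N (H0, X3) → no.
No environment satisfies the query, so 0 matching atoms.

0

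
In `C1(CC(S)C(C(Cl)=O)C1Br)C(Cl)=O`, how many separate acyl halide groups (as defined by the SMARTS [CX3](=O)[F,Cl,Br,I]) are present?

2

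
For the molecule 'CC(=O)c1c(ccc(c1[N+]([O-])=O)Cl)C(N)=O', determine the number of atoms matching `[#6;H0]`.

6

The query [#6;H0] means: any carbon with no attached hydrogen.
Check the 16 heavy atoms by environment: 2× c (aromatic, H1) → no; 4× c (aromatic, H0) → match; 1× N (charge +1, H0) → no; 1× O (charge -1, H0) → no; 3× O (H0) → no; 2× C (H0) → match; 1× C (H3) → no; 1× Cl (H0) → no; 1× N (H2) → no.
Summing the matching environments: 4 + 2 = 6 matching atoms.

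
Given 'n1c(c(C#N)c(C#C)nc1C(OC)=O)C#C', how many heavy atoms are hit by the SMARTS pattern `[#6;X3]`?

The query [#6;X3] means: any carbon (aromatic or not) with three total connections.
Check the 16 heavy atoms by environment: 2× n (aromatic, X2) → no; 4× c (aromatic, X3) → match; 5× C (X2) → no; 1× C (X3) → match; 1× O (X1) → no; 1× O (X2) → no; 1× C (X4) → no; 1× N (X1) → no.
Summing the matching environments: 4 + 1 = 5 matching atoms.

5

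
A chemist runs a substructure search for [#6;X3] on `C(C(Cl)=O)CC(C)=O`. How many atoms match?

2

The query [#6;X3] means: any carbon (aromatic or not) with three total connections.
Check the 8 heavy atoms by environment: 3× C (X4) → no; 2× C (X3) → match; 2× O (X1) → no; 1× Cl (X1) → no.
That gives 2 matching atoms.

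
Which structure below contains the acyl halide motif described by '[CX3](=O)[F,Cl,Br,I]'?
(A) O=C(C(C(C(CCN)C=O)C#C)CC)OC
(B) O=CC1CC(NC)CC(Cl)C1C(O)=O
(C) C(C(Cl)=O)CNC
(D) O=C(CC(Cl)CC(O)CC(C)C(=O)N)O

[CX3](=O)[F,Cl,Br,I] describes a carbonyl carbon bonded to a halogen (an acyl halide).
(A) has a methyl-ester group (-C(=O)OCH3) but the carbonyl is bonded to -O-C, not to a halogen.
(B) has a carboxylic acid group (-C(=O)OH) but the carbonyl is bonded to -OH, not to a halogen.
(C) contains an acyl chloride (-C(=O)Cl), which satisfies every atom and bond constraint.
(D) has a chloro substituent but the Cl is not on a carbonyl carbon.
So the answer is (C).

C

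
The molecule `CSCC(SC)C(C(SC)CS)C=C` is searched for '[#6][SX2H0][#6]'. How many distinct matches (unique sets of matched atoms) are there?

3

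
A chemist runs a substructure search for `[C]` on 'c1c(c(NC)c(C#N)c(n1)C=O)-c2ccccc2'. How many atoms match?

3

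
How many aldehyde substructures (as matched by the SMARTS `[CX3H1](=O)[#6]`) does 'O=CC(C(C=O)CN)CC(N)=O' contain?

[CX3H1](=O)[#6] is the SMARTS for an aldehyde: an sp2 carbon with one H, double-bonded to O and single-bonded to carbon.
The molecule carries 2 separate instances of an aldehyde (-CHO) meeting every constraint; each maps to a distinct set of atoms, giving 2 matches.

2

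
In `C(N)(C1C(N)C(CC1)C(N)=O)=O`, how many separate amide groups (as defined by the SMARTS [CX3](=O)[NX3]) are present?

[CX3](=O)[NX3] is the SMARTS for an amide: a carbonyl carbon bonded to a trivalent nitrogen.
The molecule carries 2 separate instances of a primary amide (-C(=O)NH2) meeting every constraint; each maps to a distinct set of atoms, giving 2 matches.

2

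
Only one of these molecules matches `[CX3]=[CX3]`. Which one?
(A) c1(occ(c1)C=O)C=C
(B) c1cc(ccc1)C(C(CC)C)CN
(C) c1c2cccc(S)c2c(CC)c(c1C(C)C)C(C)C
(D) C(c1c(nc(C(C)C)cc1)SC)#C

A

[CX3]=[CX3] describes a non-aromatic C=C double bond between two sp2 carbons (an alkene).
(A) contains a vinyl group (-CH=CH2), which satisfies every atom and bond constraint.
(B) has an ethyl group (-CH2CH3) but its C-C bond is a single bond between CX4 carbons, not CX3=CX3.
(C) has an ethyl group (-CH2CH3) but its C-C bond is a single bond between CX4 carbons, not CX3=CX3.
(D) has an ethynyl group (-C#CH) but the C-C bond is a triple bond, not a double bond.
So the answer is (A).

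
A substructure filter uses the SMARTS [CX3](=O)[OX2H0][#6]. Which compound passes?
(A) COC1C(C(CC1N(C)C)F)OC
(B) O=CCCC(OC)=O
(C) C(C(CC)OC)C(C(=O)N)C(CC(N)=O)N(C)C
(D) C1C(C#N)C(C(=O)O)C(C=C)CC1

B

[CX3](=O)[OX2H0][#6] describes a carbonyl carbon bonded to an oxygen that is itself bonded to carbon (no H on that O) (an ester).
(A) has a methoxy ether (-OCH3) but the ether oxygen is not adjacent to a C=O carbon.
(B) contains a methyl-ester group (-C(=O)OCH3), which satisfies every atom and bond constraint.
(C) has a primary amide (-C(=O)NH2) but the carbonyl is bonded to N, not to an O-C linkage.
(D) has a carboxylic acid group (-C(=O)OH) but the singly-bonded O carries H (OX2H1, not H0).
So the answer is (B).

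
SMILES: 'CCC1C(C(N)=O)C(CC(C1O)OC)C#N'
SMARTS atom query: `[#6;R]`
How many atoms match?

Check the 16 heavy atoms by environment: 6× C (in 6-ring) → match; 3× O (acyclic) → no; 5× C (acyclic) → no; 2× N (acyclic) → no.
That gives 6 matching atoms.

6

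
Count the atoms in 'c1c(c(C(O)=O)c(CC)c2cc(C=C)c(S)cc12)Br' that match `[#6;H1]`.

The query [#6;H1] means: any carbon bearing exactly one hydrogen.
Check the 19 heavy atoms by environment: 7× c (aromatic, H0) → no; 3× c (aromatic, H1) → match; 1× C (H1) → match; 2× C (H2) → no; 1× C (H0) → no; 1× O (H0) → no; 1× O (H1) → no; 1× C (H3) → no; 1× Br (H0) → no; 1× S (H1) → no.
Summing the matching environments: 3 + 1 = 4 matching atoms.

4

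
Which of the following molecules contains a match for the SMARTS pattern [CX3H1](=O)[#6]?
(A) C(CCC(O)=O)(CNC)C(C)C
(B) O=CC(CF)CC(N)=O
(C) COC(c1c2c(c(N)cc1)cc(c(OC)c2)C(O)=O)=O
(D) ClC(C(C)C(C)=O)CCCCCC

[CX3H1](=O)[#6] describes an sp2 carbon with one H, double-bonded to O and single-bonded to carbon (an aldehyde).
(A) has a carboxylic acid group (-C(=O)OH) but the carbonyl carbon has H0 and is bonded to O, not H1.
(B) contains an aldehyde (-CHO), which satisfies every atom and bond constraint.
(C) has a carboxylic acid group (-C(=O)OH) but the carbonyl carbon has H0 and is bonded to O, not H1.
(D) has an acetyl/ketone group (-C(=O)CH3) but the carbonyl carbon has H0 (two carbon neighbours), not H1.
So the answer is (B).

B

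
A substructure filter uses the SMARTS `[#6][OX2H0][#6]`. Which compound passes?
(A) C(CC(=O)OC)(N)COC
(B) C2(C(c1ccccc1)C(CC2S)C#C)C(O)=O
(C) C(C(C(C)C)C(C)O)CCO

[#6][OX2H0][#6] describes an aliphatic oxygen bridging two carbons with no H on the oxygen (an ether).
(A) contains a methoxy ether (-OCH3), which satisfies every atom and bond constraint.
(B) has a carboxylic acid group (-C(=O)OH) but the -OH oxygen has H1; the =O is OX1, not OX2.
(C) has a hydroxyl group (-OH) but the oxygen has H1, not H0 bridging two carbons.
So the answer is (A).

A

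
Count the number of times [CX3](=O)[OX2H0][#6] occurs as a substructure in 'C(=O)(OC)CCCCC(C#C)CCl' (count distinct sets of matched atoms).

[CX3](=O)[OX2H0][#6] is the SMARTS for an ester: a carbonyl carbon bonded to an oxygen that is itself bonded to carbon (no H on that O).
Exactly one fragment in the molecule meets all constraints, giving 1 match.

1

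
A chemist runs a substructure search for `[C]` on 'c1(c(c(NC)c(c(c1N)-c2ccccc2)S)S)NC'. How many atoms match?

The query [C] means: uppercase C matches aliphatic (non-aromatic) carbon only.
Check the 19 heavy atoms by environment: 12× c (aromatic) → no; 2× S → no; 3× N → no; 2× C → match.
That gives 2 matching atoms.

2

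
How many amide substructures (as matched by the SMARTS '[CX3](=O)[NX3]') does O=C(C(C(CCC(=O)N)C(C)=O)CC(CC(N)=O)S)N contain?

[CX3](=O)[NX3] is the SMARTS for an amide: a carbonyl carbon bonded to a trivalent nitrogen.
The molecule carries 3 separate instances of a primary amide (-C(=O)NH2) meeting every constraint; each maps to a distinct set of atoms, giving 3 matches.

3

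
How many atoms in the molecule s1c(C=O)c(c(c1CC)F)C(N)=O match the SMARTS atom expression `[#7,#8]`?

3

Check the 13 heavy atoms by environment: 1× s (aromatic) → no; 4× c (aromatic) → no; 4× C → no; 2× O → match; 1× N → match; 1× F → no.
Summing the matching environments: 2 + 1 = 3 matching atoms.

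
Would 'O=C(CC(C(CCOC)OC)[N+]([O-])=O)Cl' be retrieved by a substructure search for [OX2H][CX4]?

No

The pattern [OX2H][CX4] describes a hydroxyl oxygen bound to an sp3 (X4) carbon — an aliphatic alcohol.
The closest candidate here is a methoxy ether (-OCH3), but the oxygen has H0 (ether), not H1. No other fragment satisfies the full query, so there is no match.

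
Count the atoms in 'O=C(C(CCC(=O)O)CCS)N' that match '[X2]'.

Check the 12 heavy atoms by environment: 5× C (X4) → no; 1× S (X2) → match; 2× C (X3) → no; 2× O (X1) → no; 1× N (X3) → no; 1× O (X2) → match.
Summing the matching environments: 1 + 1 = 2 matching atoms.

2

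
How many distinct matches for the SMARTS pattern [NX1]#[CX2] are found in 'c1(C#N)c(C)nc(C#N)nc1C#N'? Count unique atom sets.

3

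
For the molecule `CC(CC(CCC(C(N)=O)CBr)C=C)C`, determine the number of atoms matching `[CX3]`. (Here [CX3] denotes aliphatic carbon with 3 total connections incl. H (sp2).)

3

The query [CX3] means: C with X3: aliphatic carbon with exactly 3 total connections.
Check the 15 heavy atoms by environment: 9× C (X4) → no; 1× Br (X1) → no; 3× C (X3) → match; 1× O (X1) → no; 1× N (X3) → no.
That gives 3 matching atoms.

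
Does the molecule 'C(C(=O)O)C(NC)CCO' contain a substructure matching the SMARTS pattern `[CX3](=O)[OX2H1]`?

The pattern [CX3](=O)[OX2H1] describes an sp2 carbon double-bonded to O and single-bonded to an -OH oxygen — a carboxylic acid.
The molecule carries a carboxylic acid group (-C(=O)OH), whose atoms satisfy every constraint of the query, so the pattern matches.

Yes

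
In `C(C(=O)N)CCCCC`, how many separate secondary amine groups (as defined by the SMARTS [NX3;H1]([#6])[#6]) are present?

0

[NX3;H1]([#6])[#6] is the SMARTS for a secondary amine: a trivalent nitrogen with one H, bonded to two carbons.
The molecule has a primary amide (-C(=O)NH2), but the -C(=O)NH2 nitrogen has H2, not H1; nothing else fits, so there are 0 matches.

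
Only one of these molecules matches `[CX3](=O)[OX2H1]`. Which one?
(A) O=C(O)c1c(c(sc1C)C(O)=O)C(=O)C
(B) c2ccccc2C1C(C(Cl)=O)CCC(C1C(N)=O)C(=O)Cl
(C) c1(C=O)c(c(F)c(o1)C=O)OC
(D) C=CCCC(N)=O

A

[CX3](=O)[OX2H1] describes an sp2 carbon double-bonded to O and single-bonded to an -OH oxygen (a carboxylic acid).
(A) contains a carboxylic acid group (-C(=O)OH), which satisfies every atom and bond constraint.
(B) has an acyl chloride (-C(=O)Cl) but the carbonyl is bonded to Cl, not to an -OH oxygen.
(C) has an aldehyde (-CHO) but there is no singly-bonded oxygen on the carbonyl carbon.
(D) has a primary amide (-C(=O)NH2) but the carbonyl is bonded to N, not to an -OH oxygen.
So the answer is (A).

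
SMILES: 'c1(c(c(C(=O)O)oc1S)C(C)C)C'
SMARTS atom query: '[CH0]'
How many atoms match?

The query [CH0] means: aliphatic carbon with no attached hydrogen.
Check the 13 heavy atoms by environment: 1× o (aromatic, H0) → no; 4× c (aromatic, H0) → no; 1× C (H1) → no; 3× C (H3) → no; 1× C (H0) → match; 1× O (H0) → no; 1× O (H1) → no; 1× S (H1) → no.
That gives 1 matching atom.

1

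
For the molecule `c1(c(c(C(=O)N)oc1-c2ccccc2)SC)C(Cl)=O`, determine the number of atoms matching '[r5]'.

5

The query [r5] means: r5 matches atoms in a five-membered ring.
Check the 19 heavy atoms by environment: 1× o (aromatic, in 5-ring) → match; 4× c (aromatic, in 5-ring) → match; 1× S (acyclic) → no; 3× C (acyclic) → no; 2× O (acyclic) → no; 1× Cl (acyclic) → no; 6× c (aromatic, in 6-ring) → no; 1× N (acyclic) → no.
Summing the matching environments: 1 + 4 = 5 matching atoms.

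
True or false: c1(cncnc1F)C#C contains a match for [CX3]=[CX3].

False

The pattern [CX3]=[CX3] describes a non-aromatic C=C double bond between two sp2 carbons — an alkene.
The closest candidate here is an ethynyl group (-C#CH), but the C-C bond is a triple bond, not a double bond. No other fragment satisfies the full query, so there is no match.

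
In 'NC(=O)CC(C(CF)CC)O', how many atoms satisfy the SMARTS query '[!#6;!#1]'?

4

Check the 11 heavy atoms by environment: 7× C → no; 2× O → match; 1× N → match; 1× F → match.
Summing the matching environments: 2 + 1 + 1 = 4 matching atoms.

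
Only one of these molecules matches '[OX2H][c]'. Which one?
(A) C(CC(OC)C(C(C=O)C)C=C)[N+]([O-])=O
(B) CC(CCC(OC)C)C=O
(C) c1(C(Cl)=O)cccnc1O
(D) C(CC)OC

[OX2H][c] describes a hydroxyl oxygen attached to an aromatic carbon (a phenol).
(A) has a methoxy ether (-OCH3) but the oxygen has H0, not H1.
(B) has a methoxy ether (-OCH3) but the oxygen has H0, not H1.
(C) contains a hydroxyl group (-OH), which satisfies every atom and bond constraint.
(D) has a methoxy ether (-OCH3) but the oxygen has H0, not H1.
So the answer is (C).

C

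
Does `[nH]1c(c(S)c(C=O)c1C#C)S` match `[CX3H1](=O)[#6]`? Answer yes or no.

The pattern [CX3H1](=O)[#6] describes an sp2 carbon with one H, double-bonded to O and single-bonded to carbon — an aldehyde.
The molecule carries an aldehyde (-CHO), whose atoms satisfy every constraint of the query, so the pattern matches.

Yes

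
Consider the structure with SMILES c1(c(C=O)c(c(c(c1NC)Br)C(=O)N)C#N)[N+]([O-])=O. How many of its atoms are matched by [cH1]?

0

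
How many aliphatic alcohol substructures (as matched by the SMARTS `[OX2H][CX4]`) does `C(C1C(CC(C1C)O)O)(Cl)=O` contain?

[OX2H][CX4] is the SMARTS for an aliphatic alcohol: a hydroxyl oxygen bound to an sp3 (X4) carbon.
The molecule carries 2 separate instances of a hydroxyl group (-OH) meeting every constraint; each maps to a distinct set of atoms, giving 2 matches.

2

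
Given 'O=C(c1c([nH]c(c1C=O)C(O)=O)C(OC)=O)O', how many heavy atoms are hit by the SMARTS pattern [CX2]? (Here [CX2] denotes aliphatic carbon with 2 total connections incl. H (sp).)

0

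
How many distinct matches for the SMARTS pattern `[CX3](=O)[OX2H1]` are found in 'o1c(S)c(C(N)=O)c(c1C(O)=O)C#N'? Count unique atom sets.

[CX3](=O)[OX2H1] is the SMARTS for a carboxylic acid: an sp2 carbon double-bonded to O and single-bonded to an -OH oxygen.
Exactly one fragment in the molecule meets all constraints, giving 1 match.

1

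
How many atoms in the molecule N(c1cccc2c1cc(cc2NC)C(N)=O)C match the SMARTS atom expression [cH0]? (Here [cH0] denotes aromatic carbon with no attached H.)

5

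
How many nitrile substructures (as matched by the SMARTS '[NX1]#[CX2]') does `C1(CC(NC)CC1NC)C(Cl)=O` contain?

0

[NX1]#[CX2] is the SMARTS for a nitrile: a nitrogen triple-bonded to a two-connected carbon.
No fragment in the molecule satisfies every constraint, giving 0 matches.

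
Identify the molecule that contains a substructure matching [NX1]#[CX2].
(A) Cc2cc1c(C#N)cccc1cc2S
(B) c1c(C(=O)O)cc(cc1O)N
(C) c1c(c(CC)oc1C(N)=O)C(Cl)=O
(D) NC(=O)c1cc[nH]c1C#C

A

[NX1]#[CX2] describes a nitrogen triple-bonded to a two-connected carbon (a nitrile).
(A) contains a nitrile (-C#N), which satisfies every atom and bond constraint.
(B) has a primary amino group (-NH2) but the nitrogen is NX3 (three connections), not NX1 triple-bonded.
(C) has a primary amide (-C(=O)NH2) but the nitrogen is NX3, not NX1.
(D) has a primary amide (-C(=O)NH2) but the nitrogen is NX3, not NX1.
So the answer is (A).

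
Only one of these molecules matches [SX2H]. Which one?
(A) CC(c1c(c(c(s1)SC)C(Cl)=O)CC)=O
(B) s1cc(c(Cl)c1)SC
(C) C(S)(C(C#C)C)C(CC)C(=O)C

C

[SX2H] describes an aliphatic sulfur with two connections, one being H (a thiol).
(A) has a methylthio ether (-SCH3) but the sulfur has H0 (bonded to two carbons), not H1.
(B) has a methylthio ether (-SCH3) but the sulfur has H0 (bonded to two carbons), not H1.
(C) contains a thiol (-SH), which satisfies every atom and bond constraint.
So the answer is (C).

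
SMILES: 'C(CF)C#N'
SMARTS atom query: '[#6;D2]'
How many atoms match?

The query [#6;D2] means: any carbon bonded to exactly two heavy atoms.
Check the 5 heavy atoms by environment: 3× C (D2) → match; 1× F (D1) → no; 1× N (D1) → no.
That gives 3 matching atoms.

3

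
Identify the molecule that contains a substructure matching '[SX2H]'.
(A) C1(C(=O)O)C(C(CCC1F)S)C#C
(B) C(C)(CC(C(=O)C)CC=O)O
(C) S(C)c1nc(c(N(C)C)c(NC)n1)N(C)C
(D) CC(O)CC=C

A

[SX2H] describes an aliphatic sulfur with two connections, one being H (a thiol).
(A) contains a thiol (-SH), which satisfies every atom and bond constraint.
(B) has a hydroxyl group (-OH) but it is an -OH, not an -SH.
(C) has a methylthio ether (-SCH3) but the sulfur has H0 (bonded to two carbons), not H1.
(D) has a hydroxyl group (-OH) but it is an -OH, not an -SH.
So the answer is (A).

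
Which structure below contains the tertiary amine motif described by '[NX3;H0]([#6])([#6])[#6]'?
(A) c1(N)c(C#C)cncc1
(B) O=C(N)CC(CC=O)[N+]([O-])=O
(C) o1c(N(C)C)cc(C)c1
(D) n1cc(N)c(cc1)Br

C

[NX3;H0]([#6])([#6])[#6] describes a trivalent nitrogen with no H, bonded to three carbons (a tertiary amine).
(A) has a primary amino group (-NH2) but the nitrogen has H2, not H0 with three carbons.
(B) has a primary amide (-C(=O)NH2) but the amide nitrogen has H2 and only one carbon neighbour.
(C) contains a dimethylamino group (-N(CH3)2), which satisfies every atom and bond constraint.
(D) has a primary amino group (-NH2) but the nitrogen has H2, not H0 with three carbons.
So the answer is (C).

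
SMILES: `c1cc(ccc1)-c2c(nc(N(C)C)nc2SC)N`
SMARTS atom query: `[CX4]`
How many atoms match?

3

The query [CX4] means: C with X4: aliphatic carbon with exactly 4 total connections (bonds + H).
Check the 18 heavy atoms by environment: 2× n (aromatic, X2) → no; 10× c (aromatic, X3) → no; 2× N (X3) → no; 3× C (X4) → match; 1× S (X2) → no.
That gives 3 matching atoms.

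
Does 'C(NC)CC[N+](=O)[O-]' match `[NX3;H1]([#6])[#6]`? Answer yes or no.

The pattern [NX3;H1]([#6])[#6] describes a trivalent nitrogen with one H, bonded to two carbons — a secondary amine.
The molecule carries an N-methylamino group (-NHCH3), whose atoms satisfy every constraint of the query, so the pattern matches.

Yes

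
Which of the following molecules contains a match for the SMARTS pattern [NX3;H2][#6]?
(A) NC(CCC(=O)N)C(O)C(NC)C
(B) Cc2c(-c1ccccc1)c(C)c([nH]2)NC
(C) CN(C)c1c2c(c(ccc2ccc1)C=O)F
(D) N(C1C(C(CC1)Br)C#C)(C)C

A

[NX3;H2][#6] describes a trivalent nitrogen with two H attached to carbon (a primary amine).
(A) contains a primary amino group (-NH2), which satisfies every atom and bond constraint.
(B) has an N-methylamino group (-NHCH3) but the nitrogen bears two carbons and only one H (H1), not H2.
(C) has a dimethylamino group (-N(CH3)2) but the nitrogen has H0, not H2.
(D) has a dimethylamino group (-N(CH3)2) but the nitrogen has H0, not H2.
So the answer is (A).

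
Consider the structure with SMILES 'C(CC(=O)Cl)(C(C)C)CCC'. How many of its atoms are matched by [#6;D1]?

3

Check the 11 heavy atoms by environment: 3× C (D2) → no; 3× C (D3) → no; 3× C (D1) → match; 1× O (D1) → no; 1× Cl (D1) → no.
That gives 3 matching atoms.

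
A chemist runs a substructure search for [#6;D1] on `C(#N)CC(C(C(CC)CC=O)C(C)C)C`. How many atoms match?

The query [#6;D1] means: carbon bonded to exactly one heavy atom.
Check the 15 heavy atoms by environment: 5× C (D2) → no; 4× C (D3) → no; 4× C (D1) → match; 1× N (D1) → no; 1× O (D1) → no.
That gives 4 matching atoms.

4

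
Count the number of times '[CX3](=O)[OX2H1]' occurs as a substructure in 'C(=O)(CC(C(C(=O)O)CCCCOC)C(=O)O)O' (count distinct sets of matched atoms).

3

[CX3](=O)[OX2H1] is the SMARTS for a carboxylic acid: an sp2 carbon double-bonded to O and single-bonded to an -OH oxygen.
The molecule carries 3 separate instances of a carboxylic acid group (-C(=O)OH) meeting every constraint; each maps to a distinct set of atoms, giving 3 matches.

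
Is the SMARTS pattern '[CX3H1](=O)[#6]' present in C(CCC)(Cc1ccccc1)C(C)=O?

No

The pattern [CX3H1](=O)[#6] describes an sp2 carbon with one H, double-bonded to O and single-bonded to carbon — an aldehyde.
The closest candidate here is an acetyl/ketone group (-C(=O)CH3), but the carbonyl carbon has H0 (two carbon neighbours), not H1. No other fragment satisfies the full query, so there is no match.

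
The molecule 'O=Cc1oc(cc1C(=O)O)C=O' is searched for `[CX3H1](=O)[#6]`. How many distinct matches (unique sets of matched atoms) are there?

[CX3H1](=O)[#6] is the SMARTS for an aldehyde: an sp2 carbon with one H, double-bonded to O and single-bonded to carbon.
The molecule carries 2 separate instances of an aldehyde (-CHO) meeting every constraint; each maps to a distinct set of atoms, giving 2 matches.

2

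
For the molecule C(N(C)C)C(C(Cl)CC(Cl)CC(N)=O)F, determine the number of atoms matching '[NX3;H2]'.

1

The query [NX3;H2] means: aliphatic N with 3 total connections, two of them H — an -NH2 nitrogen (amine or amide).
Check the 15 heavy atoms by environment: 3× C (H2, X4) → no; 3× C (H1, X4) → no; 2× Cl (H0, X1) → no; 1× F (H0, X1) → no; 1× C (H0, X3) → no; 1× O (H0, X1) → no; 1× N (H2, X3) → match; 1× N (H0, X3) → no; 2× C (H3, X4) → no.
That gives 1 matching atom.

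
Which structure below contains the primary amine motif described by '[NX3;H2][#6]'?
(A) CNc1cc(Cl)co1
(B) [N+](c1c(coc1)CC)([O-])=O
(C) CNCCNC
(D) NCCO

[NX3;H2][#6] describes a trivalent nitrogen with two H attached to carbon (a primary amine).
(A) has an N-methylamino group (-NHCH3) but the nitrogen bears two carbons and only one H (H1), not H2.
(B) has a nitro group (-[N+](=O)[O-]) but the nitrogen is [N+] with no H, not NX3H2.
(C) has an N-methylamino group (-NHCH3) but the nitrogen bears two carbons and only one H (H1), not H2.
(D) contains a primary amino group (-NH2), which satisfies every atom and bond constraint.
So the answer is (D).

D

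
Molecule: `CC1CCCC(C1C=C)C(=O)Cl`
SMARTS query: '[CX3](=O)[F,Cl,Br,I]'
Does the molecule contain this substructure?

Yes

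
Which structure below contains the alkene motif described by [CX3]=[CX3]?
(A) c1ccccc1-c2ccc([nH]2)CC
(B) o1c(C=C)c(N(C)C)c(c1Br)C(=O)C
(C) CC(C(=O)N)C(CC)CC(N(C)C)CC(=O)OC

[CX3]=[CX3] describes a non-aromatic C=C double bond between two sp2 carbons (an alkene).
(A) has an ethyl group (-CH2CH3) but its C-C bond is a single bond between CX4 carbons, not CX3=CX3.
(B) contains a vinyl group (-CH=CH2), which satisfies every atom and bond constraint.
(C) has an ethyl group (-CH2CH3) but its C-C bond is a single bond between CX4 carbons, not CX3=CX3.
So the answer is (B).

B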